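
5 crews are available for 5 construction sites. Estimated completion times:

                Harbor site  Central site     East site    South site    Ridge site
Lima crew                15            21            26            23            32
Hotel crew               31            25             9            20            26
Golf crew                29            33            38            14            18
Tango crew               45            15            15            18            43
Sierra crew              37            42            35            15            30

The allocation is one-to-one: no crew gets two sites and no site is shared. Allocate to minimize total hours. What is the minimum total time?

Optimal: Lima crew→Harbor site (15 hours), Hotel crew→East site (9 hours), Golf crew→Ridge site (18 hours), Tango crew→Central site (15 hours), Sierra crew→South site (15 hours) — total 15+9+18+15+15 = 72 hours.
Min-entry greedy (repeatedly take the single cheapest remaining cell) gives 83 hours, worse by 11.
Checked against all permutations: 72 hours is optimal.

Min total: 72 hours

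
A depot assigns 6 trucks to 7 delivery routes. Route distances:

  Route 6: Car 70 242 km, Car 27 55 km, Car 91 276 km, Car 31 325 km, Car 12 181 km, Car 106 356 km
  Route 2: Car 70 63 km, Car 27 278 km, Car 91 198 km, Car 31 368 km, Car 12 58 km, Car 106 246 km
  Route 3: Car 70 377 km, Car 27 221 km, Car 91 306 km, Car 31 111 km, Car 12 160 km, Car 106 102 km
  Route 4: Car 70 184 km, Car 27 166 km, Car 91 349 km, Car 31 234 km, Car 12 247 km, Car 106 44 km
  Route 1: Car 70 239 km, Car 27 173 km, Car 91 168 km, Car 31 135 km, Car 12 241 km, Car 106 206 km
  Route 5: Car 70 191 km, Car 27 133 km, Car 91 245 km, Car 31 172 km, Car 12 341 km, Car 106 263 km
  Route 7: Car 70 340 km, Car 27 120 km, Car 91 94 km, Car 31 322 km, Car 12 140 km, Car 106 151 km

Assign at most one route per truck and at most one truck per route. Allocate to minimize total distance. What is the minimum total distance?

Optimal: Car 70→Route 2 (63 km), Car 27→Route 6 (55 km), Car 91→Route 7 (94 km), Car 31→Route 1 (135 km), Car 12→Route 3 (160 km), Car 106→Route 4 (44 km) — total 63+55+94+135+160+44 = 551 km.
Column-greedy (each route in turn goes to its cheapest remaining truck) gives 779 km, worse by 228.
Swapping Car 70↔Car 12 (Car 70→Route 3 377 km, Car 12→Route 2 58 km) adds 212.
No other one-to-one assignment undercuts 551 km.

Min total: 551 km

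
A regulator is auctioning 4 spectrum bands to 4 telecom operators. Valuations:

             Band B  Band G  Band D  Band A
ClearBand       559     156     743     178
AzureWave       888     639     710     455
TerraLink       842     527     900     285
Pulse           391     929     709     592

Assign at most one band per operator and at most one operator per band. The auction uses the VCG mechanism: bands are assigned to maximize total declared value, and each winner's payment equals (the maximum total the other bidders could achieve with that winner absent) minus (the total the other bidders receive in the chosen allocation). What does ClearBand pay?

ClearBand pays $491M.

Efficient allocation: ClearBand→Band D ($743M), AzureWave→Band A ($455M), TerraLink→Band B ($842M), Pulse→Band G ($929M); total welfare W = $2969M.
ClearBand receives Band D at value $743M, so the others get W − 743 = $2226M.
Without ClearBand: best allocation of the remaining 3 bidders over all 4 bands is AzureWave→Band B ($888M), TerraLink→Band D ($900M), Pulse→Band G ($929M), total $2717M.
VCG payment = (others' best without ClearBand) − (others' welfare with ClearBand) = 2717 − 2226 = $491M.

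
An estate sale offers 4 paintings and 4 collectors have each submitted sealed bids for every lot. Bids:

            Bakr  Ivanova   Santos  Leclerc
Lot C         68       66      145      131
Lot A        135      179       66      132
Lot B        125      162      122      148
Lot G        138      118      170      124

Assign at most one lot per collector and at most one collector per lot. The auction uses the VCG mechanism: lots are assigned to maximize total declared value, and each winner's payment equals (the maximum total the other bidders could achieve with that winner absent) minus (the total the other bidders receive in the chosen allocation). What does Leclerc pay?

Efficient allocation: Bakr→Lot G ($138), Ivanova→Lot A ($179), Santos→Lot C ($145), Leclerc→Lot B ($148); total welfare W = $610.
Leclerc receives Lot B at value $148, so the others get W − 148 = $462.
Without Leclerc: best allocation of the remaining 3 bidders over all 4 lots is Bakr→Lot B ($125), Ivanova→Lot A ($179), Santos→Lot G ($170), total $474.
VCG payment = (others' best without Leclerc) − (others' welfare with Leclerc) = 474 − 462 = $12.

Leclerc pays $12.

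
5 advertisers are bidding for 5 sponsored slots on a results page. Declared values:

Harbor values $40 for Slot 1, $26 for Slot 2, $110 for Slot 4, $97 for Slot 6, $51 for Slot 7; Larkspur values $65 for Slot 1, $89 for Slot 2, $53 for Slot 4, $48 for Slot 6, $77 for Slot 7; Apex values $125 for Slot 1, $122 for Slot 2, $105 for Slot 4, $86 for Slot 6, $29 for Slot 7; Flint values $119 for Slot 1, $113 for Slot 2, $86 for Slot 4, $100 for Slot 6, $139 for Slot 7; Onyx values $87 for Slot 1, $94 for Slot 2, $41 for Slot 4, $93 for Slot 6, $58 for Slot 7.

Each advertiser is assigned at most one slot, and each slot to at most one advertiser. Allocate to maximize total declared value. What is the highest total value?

Treat this as an assignment problem: match each advertiser to one slot.
Optimal: Harbor→Slot 4 ($110), Larkspur→Slot 2 ($89), Apex→Slot 1 ($125), Flint→Slot 7 ($139), Onyx→Slot 6 ($93) — total 110+89+125+139+93 = $556.
Max-entry greedy (repeatedly take the single best remaining cell) gives $516, worse by 40.

Maximum total: $556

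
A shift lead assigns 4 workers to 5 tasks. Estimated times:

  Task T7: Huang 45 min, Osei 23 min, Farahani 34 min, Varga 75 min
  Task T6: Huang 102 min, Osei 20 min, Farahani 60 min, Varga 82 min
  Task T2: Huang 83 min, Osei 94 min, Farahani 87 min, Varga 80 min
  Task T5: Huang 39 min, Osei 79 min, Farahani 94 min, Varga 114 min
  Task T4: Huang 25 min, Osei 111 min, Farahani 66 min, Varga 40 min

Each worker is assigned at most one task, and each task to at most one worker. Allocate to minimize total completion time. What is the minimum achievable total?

Treat this as an assignment problem: match each worker to one task.
Optimal: Huang→Task T5 (39 min), Osei→Task T6 (20 min), Farahani→Task T7 (34 min), Varga→Task T4 (40 min) — total 39+20+34+40 = 133 min.
Next-best assignment: Huang→Task T4, Osei→Task T6, Farahani→Task T7, Varga→Task T2 = 159 min.

Min total: 133 min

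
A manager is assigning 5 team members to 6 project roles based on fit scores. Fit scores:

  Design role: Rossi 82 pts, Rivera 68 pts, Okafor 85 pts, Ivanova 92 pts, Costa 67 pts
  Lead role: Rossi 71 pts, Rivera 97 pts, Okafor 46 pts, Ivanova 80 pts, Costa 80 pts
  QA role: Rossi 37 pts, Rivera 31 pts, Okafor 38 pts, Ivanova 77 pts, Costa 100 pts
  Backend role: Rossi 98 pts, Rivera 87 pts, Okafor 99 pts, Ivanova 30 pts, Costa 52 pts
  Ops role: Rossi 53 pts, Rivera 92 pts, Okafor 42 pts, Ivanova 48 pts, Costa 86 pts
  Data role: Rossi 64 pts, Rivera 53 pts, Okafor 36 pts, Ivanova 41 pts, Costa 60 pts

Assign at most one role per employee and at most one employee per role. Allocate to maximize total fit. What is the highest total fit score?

Treat this as an assignment problem: match each employee to one role.
Optimal: Rossi→Backend role (98 pts), Rivera→Ops role (92 pts), Okafor→Design role (85 pts), Ivanova→Lead role (80 pts), Costa→QA role (100 pts) — total 98+92+85+80+100 = 455 pts.
Row-greedy (each employee in turn takes its best remaining role) gives 443 pts, worse by 12.
Checked against all permutations: 455 pts is optimal.

Maximum total: 455 pts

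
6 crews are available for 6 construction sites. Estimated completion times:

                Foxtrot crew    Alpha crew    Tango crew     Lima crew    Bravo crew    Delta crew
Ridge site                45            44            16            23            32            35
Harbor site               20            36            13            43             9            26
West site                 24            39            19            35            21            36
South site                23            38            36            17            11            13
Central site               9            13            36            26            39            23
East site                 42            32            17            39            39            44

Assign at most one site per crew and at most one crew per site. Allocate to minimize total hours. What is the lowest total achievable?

This is the linear assignment problem.
Optimal: Foxtrot crew→West site (24 hours), Alpha crew→Central site (13 hours), Tango crew→East site (17 hours), Lima crew→Ridge site (23 hours), Bravo crew→Harbor site (9 hours), Delta crew→South site (13 hours) — total 24+13+17+23+9+13 = 99 hours.
Row-greedy (each crew in turn takes its cheapest remaining site) gives 127 hours, worse by 28.
Swapping Foxtrot crew↔Alpha crew (Foxtrot crew→Central site 9 hours, Alpha crew→West site 39 hours) adds 11.
Every other assignment is strictly worse.

Minimum total: 99 hours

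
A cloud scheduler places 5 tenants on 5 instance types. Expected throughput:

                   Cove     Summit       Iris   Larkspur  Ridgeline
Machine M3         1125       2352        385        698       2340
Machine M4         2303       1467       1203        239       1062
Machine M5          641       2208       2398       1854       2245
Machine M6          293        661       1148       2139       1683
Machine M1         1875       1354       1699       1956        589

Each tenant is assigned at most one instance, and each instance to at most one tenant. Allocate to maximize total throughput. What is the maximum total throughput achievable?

Max total: 10738 ops/s

Optimal: Cove→Machine M4 (2303 ops/s), Summit→Machine M3 (2352 ops/s), Iris→Machine M1 (1699 ops/s), Larkspur→Machine M6 (2139 ops/s), Ridgeline→Machine M5 (2245 ops/s) — total 2303+2352+1699+2139+2245 = 10738 ops/s.
Row-greedy (each tenant in turn takes its best remaining instance) gives 9781 ops/s, worse by 957.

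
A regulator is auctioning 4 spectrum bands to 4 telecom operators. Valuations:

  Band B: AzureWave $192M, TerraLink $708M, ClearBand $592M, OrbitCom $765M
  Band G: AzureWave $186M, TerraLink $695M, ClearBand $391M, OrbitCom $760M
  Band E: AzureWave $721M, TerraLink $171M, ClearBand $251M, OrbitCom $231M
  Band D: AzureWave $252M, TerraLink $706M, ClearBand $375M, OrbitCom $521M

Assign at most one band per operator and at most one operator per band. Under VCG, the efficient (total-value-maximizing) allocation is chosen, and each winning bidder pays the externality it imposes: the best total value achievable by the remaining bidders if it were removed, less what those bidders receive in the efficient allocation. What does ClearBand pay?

Efficient allocation: AzureWave→Band E ($721M), TerraLink→Band D ($706M), ClearBand→Band B ($592M), OrbitCom→Band G ($760M); total welfare W = $2779M.
ClearBand receives Band B at value $592M, so the others get W − 592 = $2187M.
Without ClearBand: best allocation of the remaining 3 bidders over all 4 bands is AzureWave→Band E ($721M), TerraLink→Band D ($706M), OrbitCom→Band B ($765M), total $2192M.
VCG payment = (others' best without ClearBand) − (others' welfare with ClearBand) = 2192 − 2187 = $5M.

ClearBand pays $5M.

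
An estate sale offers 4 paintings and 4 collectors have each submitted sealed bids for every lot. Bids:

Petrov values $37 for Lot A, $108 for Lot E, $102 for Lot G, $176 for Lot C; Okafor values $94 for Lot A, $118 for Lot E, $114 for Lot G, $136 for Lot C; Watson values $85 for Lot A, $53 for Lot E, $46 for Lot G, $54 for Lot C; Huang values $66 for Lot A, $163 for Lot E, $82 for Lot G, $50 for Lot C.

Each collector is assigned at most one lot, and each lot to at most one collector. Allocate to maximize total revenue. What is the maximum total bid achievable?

Optimal: Petrov→Lot C ($176), Okafor→Lot G ($114), Watson→Lot A ($85), Huang→Lot E ($163) — total 176+114+85+163 = $538.
Column-greedy (each lot in turn goes to its best remaining collector) gives $413, worse by 125.
Every other assignment is strictly worse.

Max total: $538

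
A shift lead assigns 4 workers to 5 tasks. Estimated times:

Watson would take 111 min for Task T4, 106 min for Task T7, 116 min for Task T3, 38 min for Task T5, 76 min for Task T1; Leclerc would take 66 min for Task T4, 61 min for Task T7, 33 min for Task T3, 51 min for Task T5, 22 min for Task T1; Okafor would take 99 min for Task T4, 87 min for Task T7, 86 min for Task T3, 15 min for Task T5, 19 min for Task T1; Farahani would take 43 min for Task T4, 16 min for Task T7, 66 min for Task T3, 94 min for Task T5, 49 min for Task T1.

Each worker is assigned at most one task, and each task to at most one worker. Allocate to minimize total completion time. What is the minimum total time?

Min total: 106 min

Optimal: Watson→Task T5 (38 min), Leclerc→Task T3 (33 min), Okafor→Task T1 (19 min), Farahani→Task T7 (16 min) — total 38+33+19+16 = 106 min.
Column-greedy (each task in turn goes to its cheapest remaining worker) gives 228 min, worse by 122.
Checked against all permutations: 106 min is optimal.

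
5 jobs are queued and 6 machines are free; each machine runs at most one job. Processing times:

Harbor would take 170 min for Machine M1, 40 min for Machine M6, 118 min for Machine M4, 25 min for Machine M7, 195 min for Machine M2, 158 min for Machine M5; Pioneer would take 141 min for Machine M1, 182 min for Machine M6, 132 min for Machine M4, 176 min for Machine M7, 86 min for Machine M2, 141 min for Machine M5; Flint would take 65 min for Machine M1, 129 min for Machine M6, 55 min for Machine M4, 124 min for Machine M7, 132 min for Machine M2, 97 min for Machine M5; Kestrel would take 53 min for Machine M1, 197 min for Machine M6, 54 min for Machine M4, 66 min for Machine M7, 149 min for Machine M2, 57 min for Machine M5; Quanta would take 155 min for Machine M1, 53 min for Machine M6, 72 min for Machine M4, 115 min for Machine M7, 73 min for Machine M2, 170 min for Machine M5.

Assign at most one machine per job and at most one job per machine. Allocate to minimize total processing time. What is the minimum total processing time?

Optimal: Harbor→Machine M7 (25 min), Pioneer→Machine M2 (86 min), Flint→Machine M4 (55 min), Kestrel→Machine M1 (53 min), Quanta→Machine M6 (53 min) — total 25+86+55+53+53 = 272 min.
Column-greedy (each machine in turn goes to its cheapest remaining job) gives 349 min, worse by 77.

Minimum total: 272 min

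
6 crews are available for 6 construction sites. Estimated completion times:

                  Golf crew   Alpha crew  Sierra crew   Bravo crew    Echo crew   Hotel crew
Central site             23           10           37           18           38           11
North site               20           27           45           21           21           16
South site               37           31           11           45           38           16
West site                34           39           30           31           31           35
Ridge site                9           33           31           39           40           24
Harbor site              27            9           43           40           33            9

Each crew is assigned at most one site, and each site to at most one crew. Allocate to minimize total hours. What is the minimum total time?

Optimal: Golf crew→Ridge site (9 hours), Alpha crew→Central site (10 hours), Sierra crew→South site (11 hours), Bravo crew→North site (21 hours), Echo crew→West site (31 hours), Hotel crew→Harbor site (9 hours) — total 9+10+11+21+31+9 = 91 hours.
Column-greedy (each site in turn goes to its cheapest remaining crew) gives 110 hours, worse by 19.
Swapping Alpha crew↔Echo crew (Alpha crew→West site 39 hours, Echo crew→Central site 38 hours) adds 36.
Checked against all permutations: 91 hours is optimal.

Min total: 91 hours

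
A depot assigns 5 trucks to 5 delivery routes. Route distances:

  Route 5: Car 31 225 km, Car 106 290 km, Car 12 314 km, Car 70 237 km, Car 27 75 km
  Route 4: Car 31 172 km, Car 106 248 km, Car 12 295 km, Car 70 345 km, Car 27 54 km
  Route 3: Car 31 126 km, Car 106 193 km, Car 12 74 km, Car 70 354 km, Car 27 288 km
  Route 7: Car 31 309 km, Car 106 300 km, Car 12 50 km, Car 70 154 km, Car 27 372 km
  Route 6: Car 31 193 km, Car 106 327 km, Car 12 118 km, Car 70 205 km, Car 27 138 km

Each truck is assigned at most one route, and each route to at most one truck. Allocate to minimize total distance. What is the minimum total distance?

Minimum total: 695 km

Optimal: Car 31→Route 4 (172 km), Car 106→Route 3 (193 km), Car 12→Route 7 (50 km), Car 70→Route 6 (205 km), Car 27→Route 5 (75 km) — total 172+193+50+205+75 = 695 km.
Min-entry greedy (repeatedly take the single cheapest remaining cell) gives 725 km, worse by 30.
No other one-to-one assignment undercuts 695 km.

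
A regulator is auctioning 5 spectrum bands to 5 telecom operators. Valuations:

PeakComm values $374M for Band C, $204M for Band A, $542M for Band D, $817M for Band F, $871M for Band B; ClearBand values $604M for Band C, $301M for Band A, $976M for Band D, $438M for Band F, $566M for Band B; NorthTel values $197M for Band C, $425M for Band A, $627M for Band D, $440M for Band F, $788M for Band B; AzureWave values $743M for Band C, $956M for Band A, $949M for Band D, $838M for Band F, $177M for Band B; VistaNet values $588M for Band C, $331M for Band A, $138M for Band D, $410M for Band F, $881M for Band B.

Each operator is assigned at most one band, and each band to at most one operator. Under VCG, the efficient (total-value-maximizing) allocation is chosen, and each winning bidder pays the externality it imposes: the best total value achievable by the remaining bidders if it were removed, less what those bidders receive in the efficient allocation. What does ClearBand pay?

Efficient allocation: PeakComm→Band F ($817M), ClearBand→Band D ($976M), NorthTel→Band B ($788M), AzureWave→Band A ($956M), VistaNet→Band C ($588M); total welfare W = $4125M.
ClearBand receives Band D at value $976M, so the others get W − 976 = $3149M.
Without ClearBand: best allocation of the remaining 4 bidders over all 5 bands is PeakComm→Band F ($817M), NorthTel→Band D ($627M), AzureWave→Band A ($956M), VistaNet→Band B ($881M), total $3281M.
VCG payment = (others' best without ClearBand) − (others' welfare with ClearBand) = 3281 − 3149 = $132M.

ClearBand pays $132M.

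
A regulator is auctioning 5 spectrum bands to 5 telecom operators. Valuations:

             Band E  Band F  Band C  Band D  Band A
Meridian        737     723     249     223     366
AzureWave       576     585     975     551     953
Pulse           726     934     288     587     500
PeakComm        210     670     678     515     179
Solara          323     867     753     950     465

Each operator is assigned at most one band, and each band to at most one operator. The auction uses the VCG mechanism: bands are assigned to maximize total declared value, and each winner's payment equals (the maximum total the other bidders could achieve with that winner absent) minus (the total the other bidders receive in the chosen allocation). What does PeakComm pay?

Efficient allocation: Meridian→Band E ($737M), AzureWave→Band A ($953M), Pulse→Band F ($934M), PeakComm→Band C ($678M), Solara→Band D ($950M); total welfare W = $4252M.
PeakComm receives Band C at value $678M, so the others get W − 678 = $3574M.
Without PeakComm: best allocation of the remaining 4 bidders over all 5 bands is Meridian→Band E ($737M), AzureWave→Band C ($975M), Pulse→Band F ($934M), Solara→Band D ($950M), total $3596M.
VCG payment = (others' best without PeakComm) − (others' welfare with PeakComm) = 3596 − 3574 = $22M.

PeakComm pays $22M.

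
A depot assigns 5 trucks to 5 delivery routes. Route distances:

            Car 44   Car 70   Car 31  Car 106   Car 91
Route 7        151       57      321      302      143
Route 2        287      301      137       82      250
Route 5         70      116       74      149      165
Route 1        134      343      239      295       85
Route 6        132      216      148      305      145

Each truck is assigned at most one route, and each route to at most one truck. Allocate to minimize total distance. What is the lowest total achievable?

Min total: 430 km

This is a one-to-one assignment (minimum-cost bipartite matching).
Optimal: Car 44→Route 6 (132 km), Car 70→Route 7 (57 km), Car 31→Route 5 (74 km), Car 106→Route 2 (82 km), Car 91→Route 1 (85 km) — total 132+57+74+82+85 = 430 km.
Column-greedy (each route in turn goes to its cheapest remaining truck) gives 442 km, worse by 12.
No other one-to-one assignment undercuts 430 km.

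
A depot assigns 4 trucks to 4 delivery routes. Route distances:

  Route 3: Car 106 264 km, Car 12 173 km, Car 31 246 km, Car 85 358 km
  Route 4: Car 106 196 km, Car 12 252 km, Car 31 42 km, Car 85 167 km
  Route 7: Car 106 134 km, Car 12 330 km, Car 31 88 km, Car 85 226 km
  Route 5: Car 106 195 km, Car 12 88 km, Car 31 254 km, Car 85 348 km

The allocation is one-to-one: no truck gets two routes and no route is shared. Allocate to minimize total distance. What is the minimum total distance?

Optimal: Car 106→Route 3 (264 km), Car 12→Route 5 (88 km), Car 31→Route 7 (88 km), Car 85→Route 4 (167 km) — total 264+88+88+167 = 607 km.
Column-greedy (each route in turn goes to its cheapest remaining truck) gives 697 km, worse by 90.
Swapping Car 31↔Car 12 (Car 31→Route 5 254 km, Car 12→Route 7 330 km) adds 408.

Minimum total: 607 km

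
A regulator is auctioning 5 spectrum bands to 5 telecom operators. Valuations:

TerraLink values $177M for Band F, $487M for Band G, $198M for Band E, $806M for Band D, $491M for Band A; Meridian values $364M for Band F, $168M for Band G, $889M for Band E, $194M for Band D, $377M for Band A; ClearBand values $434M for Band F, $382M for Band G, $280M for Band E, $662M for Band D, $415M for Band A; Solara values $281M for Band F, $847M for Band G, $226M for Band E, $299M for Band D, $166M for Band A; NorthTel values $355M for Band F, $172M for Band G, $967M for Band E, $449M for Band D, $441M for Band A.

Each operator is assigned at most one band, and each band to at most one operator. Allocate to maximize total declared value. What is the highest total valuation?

Max total: $3431M

Optimal: TerraLink→Band D ($806M), Meridian→Band A ($377M), ClearBand→Band F ($434M), Solara→Band G ($847M), NorthTel→Band E ($967M) — total 806+377+434+847+967 = $3431M.
Every other assignment is strictly worse.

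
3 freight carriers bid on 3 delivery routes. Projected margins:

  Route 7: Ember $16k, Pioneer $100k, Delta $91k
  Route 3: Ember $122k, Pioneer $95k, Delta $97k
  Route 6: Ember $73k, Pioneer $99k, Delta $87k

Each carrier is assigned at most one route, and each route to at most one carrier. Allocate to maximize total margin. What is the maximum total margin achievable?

Optimal: Ember→Route 3 ($122k), Pioneer→Route 6 ($99k), Delta→Route 7 ($91k) — total 122+99+91 = $312k.
Max-entry greedy (repeatedly take the single best remaining cell) gives $309k, worse by 3.
Swapping Pioneer↔Delta (Pioneer→Route 7 $100k, Delta→Route 6 $87k) loses 3.
Every other assignment is strictly worse.

Maximum total: $312k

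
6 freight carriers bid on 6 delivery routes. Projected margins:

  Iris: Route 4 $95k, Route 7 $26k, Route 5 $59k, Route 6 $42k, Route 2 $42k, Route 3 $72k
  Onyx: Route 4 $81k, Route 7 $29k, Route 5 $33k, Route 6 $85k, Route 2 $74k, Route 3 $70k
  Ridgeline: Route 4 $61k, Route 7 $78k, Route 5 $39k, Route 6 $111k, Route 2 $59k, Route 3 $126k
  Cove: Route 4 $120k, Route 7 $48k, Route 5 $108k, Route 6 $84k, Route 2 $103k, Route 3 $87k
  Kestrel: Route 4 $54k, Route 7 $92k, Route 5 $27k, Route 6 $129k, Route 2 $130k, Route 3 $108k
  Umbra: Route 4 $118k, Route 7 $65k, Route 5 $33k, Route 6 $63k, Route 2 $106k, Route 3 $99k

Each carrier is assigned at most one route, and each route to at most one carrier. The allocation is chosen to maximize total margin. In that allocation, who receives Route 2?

Optimal: Iris→Route 4 ($95k), Onyx→Route 6 ($85k), Ridgeline→Route 3 ($126k), Cove→Route 5 ($108k), Kestrel→Route 7 ($92k), Umbra→Route 2 ($106k) — total 95+85+126+108+92+106 = $612k.
Max-entry greedy (repeatedly take the single best remaining cell) gives $585k, worse by 27.
Swapping Umbra↔Onyx (Umbra→Route 6 $63k, Onyx→Route 2 $74k) loses 54.
Checked against all permutations: $612k is optimal.
Umbra's own top route is Route 4 ($118k), but forcing Umbra→Route 4 and reassigning the rest optimally gives only $593k — worse by 19.

Umbra receives Route 2.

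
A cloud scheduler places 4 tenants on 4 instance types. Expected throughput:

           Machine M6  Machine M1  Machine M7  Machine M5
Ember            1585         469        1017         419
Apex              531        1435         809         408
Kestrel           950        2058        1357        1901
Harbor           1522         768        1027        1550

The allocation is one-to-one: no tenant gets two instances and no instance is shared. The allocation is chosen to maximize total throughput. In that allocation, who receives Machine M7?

Optimal: Ember→Machine M6 (1585 ops/s), Apex→Machine M7 (809 ops/s), Kestrel→Machine M1 (2058 ops/s), Harbor→Machine M5 (1550 ops/s) — total 1585+809+2058+1550 = 6002 ops/s.
Column-greedy (each instance in turn goes to its best remaining tenant) gives 5078 ops/s, worse by 924.
No other one-to-one assignment exceeds 6002 ops/s.
Apex's own top instance is Machine M1 (1435 ops/s), but forcing Apex→Machine M1 and reassigning the rest optimally gives only 5948 ops/s — worse by 54.

Apex receives Machine M7.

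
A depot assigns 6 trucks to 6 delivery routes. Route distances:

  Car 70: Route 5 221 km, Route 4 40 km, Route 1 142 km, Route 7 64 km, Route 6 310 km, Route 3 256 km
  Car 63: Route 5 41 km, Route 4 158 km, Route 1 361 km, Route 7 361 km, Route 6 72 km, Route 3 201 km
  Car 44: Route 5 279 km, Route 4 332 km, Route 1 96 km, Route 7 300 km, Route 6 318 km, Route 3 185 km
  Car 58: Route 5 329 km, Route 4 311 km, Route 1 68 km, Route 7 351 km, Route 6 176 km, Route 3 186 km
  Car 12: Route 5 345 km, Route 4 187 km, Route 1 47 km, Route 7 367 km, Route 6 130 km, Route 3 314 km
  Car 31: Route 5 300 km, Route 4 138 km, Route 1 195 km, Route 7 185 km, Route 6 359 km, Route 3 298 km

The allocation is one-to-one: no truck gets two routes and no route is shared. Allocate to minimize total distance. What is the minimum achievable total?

Minimum total: 626 km

Optimal: Car 70→Route 7 (64 km), Car 63→Route 5 (41 km), Car 44→Route 3 (185 km), Car 58→Route 1 (68 km), Car 12→Route 6 (130 km), Car 31→Route 4 (138 km) — total 64+41+185+68+130+138 = 626 km.
Row-greedy (each truck in turn takes its cheapest remaining route) gives 852 km, worse by 226.
No other one-to-one assignment undercuts 626 km.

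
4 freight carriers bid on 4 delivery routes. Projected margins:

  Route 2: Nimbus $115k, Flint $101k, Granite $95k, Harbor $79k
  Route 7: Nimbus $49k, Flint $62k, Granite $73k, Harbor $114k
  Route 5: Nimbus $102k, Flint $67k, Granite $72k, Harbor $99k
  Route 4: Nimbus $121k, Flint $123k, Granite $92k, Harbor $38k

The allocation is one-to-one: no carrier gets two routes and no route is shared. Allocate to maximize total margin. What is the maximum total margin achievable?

Optimal: Nimbus→Route 5 ($102k), Flint→Route 4 ($123k), Granite→Route 2 ($95k), Harbor→Route 7 ($114k) — total 102+123+95+114 = $434k.
Row-greedy (each carrier in turn takes its best remaining route) gives $394k, worse by 40.
Every other assignment is strictly worse.

Maximum total: $434k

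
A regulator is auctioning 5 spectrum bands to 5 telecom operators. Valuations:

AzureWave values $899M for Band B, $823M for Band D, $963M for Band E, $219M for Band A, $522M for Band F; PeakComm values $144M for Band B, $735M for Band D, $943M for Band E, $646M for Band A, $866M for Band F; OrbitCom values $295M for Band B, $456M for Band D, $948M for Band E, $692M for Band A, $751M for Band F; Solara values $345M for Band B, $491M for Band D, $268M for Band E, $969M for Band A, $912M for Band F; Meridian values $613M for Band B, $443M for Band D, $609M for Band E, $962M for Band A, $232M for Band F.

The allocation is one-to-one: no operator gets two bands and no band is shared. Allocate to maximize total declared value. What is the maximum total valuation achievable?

Optimal: AzureWave→Band B ($899M), PeakComm→Band D ($735M), OrbitCom→Band E ($948M), Solara→Band F ($912M), Meridian→Band A ($962M) — total 899+735+948+912+962 = $4456M.
Row-greedy (each operator in turn takes its best remaining band) gives $3625M, worse by 831.
Next-best assignment: AzureWave→Band D, PeakComm→Band F, OrbitCom→Band E, Solara→Band A, Meridian→Band B = $4219M.
Swapping PeakComm↔Meridian (PeakComm→Band A $646M, Meridian→Band D $443M) loses 608.

Maximum total: $4456M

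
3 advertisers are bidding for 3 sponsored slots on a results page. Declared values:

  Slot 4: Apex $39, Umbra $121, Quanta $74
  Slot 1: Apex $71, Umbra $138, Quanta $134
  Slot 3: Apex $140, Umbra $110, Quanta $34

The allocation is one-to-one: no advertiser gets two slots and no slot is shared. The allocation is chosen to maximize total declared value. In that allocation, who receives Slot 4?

This is the linear assignment problem.
Optimal: Apex→Slot 3 ($140), Umbra→Slot 4 ($121), Quanta→Slot 1 ($134) — total 140+121+134 = $395.
Max-entry greedy (repeatedly take the single best remaining cell) gives $352, worse by 43.
Every other assignment is strictly worse.
Umbra's own top slot is Slot 1 ($138), but forcing Umbra→Slot 1 and reassigning the rest optimally gives only $352 — worse by 43.

Umbra receives Slot 4.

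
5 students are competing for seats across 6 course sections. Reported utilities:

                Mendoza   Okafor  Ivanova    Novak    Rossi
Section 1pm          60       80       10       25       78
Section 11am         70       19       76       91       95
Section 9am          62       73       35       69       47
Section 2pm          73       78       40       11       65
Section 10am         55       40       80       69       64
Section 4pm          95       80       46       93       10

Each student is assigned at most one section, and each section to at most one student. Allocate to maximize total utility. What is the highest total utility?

Optimal: Mendoza→Section 4pm (95 points), Okafor→Section 2pm (78 points), Ivanova→Section 10am (80 points), Novak→Section 11am (91 points), Rossi→Section 1pm (78 points) — total 95+78+80+91+78 = 422 points.
Column-greedy (each section in turn goes to its best remaining student) gives 397 points, worse by 25.
Swapping Mendoza↔Ivanova (Mendoza→Section 10am 55 points, Ivanova→Section 4pm 46 points) loses 74.
Every other assignment is strictly worse.

Max total: 422 points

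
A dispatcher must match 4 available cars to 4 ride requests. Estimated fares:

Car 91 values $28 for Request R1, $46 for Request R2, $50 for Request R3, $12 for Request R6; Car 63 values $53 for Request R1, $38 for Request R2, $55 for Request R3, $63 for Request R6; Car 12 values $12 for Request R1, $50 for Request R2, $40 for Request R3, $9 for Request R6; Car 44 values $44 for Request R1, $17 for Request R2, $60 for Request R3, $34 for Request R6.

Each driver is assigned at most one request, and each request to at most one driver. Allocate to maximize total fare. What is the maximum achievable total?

Optimal: Car 91→Request R3 ($50), Car 63→Request R6 ($63), Car 12→Request R2 ($50), Car 44→Request R1 ($44) — total 50+63+50+44 = $207.
Column-greedy (each request in turn goes to its best remaining driver) gives $175, worse by 32.
Next-best assignment: Car 91→Request R1, Car 63→Request R6, Car 12→Request R2, Car 44→Request R3 = $201.
Checked against all permutations: $207 is optimal.

Maximum total: $207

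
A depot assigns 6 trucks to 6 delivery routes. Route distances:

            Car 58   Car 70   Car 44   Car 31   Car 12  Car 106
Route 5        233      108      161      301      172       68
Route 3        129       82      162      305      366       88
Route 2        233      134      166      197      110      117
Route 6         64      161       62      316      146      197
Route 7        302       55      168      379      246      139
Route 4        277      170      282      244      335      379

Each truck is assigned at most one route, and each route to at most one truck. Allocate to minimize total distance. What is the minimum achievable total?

Min total: 668 km

Treat this as an assignment problem: match each truck to one route.
Optimal: Car 58→Route 3 (129 km), Car 70→Route 7 (55 km), Car 44→Route 6 (62 km), Car 31→Route 4 (244 km), Car 12→Route 2 (110 km), Car 106→Route 5 (68 km) — total 129+55+62+244+110+68 = 668 km.
Column-greedy (each route in turn goes to its cheapest remaining truck) gives 868 km, worse by 200.
Next-best assignment: Car 58→Route 6, Car 70→Route 7, Car 44→Route 3, Car 31→Route 4, Car 12→Route 2, Car 106→Route 5 = 703 km.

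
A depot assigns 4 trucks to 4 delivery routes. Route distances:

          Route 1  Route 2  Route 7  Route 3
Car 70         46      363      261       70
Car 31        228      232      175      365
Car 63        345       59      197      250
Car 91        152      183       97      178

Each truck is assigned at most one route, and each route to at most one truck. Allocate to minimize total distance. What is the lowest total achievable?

Min total: 454 km

This is a one-to-one assignment (minimum-cost bipartite matching).
Optimal: Car 70→Route 3 (70 km), Car 31→Route 1 (228 km), Car 63→Route 2 (59 km), Car 91→Route 7 (97 km) — total 70+228+59+97 = 454 km.
Row-greedy (each truck in turn takes its cheapest remaining route) gives 458 km, worse by 4.
Next-best assignment: Car 70→Route 3, Car 31→Route 7, Car 63→Route 2, Car 91→Route 1 = 456 km.
Checked against all permutations: 454 km is optimal.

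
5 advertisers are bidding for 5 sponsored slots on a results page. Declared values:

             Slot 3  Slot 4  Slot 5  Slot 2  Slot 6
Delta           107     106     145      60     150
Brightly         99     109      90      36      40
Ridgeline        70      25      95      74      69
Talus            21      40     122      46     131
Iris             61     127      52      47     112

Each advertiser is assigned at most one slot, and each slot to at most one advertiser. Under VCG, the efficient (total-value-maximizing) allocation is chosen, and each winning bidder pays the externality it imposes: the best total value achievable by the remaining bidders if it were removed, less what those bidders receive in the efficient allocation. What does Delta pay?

Efficient allocation: Delta→Slot 5 ($145), Brightly→Slot 3 ($99), Ridgeline→Slot 2 ($74), Talus→Slot 6 ($131), Iris→Slot 4 ($127); total welfare W = $576.
Delta receives Slot 5 at value $145, so the others get W − 145 = $431.
Without Delta: best allocation of the remaining 4 bidders over all 5 slots is Brightly→Slot 3 ($99), Ridgeline→Slot 5 ($95), Talus→Slot 6 ($131), Iris→Slot 4 ($127), total $452.
VCG payment = (others' best without Delta) − (others' welfare with Delta) = 452 − 431 = $21.

Delta pays $21.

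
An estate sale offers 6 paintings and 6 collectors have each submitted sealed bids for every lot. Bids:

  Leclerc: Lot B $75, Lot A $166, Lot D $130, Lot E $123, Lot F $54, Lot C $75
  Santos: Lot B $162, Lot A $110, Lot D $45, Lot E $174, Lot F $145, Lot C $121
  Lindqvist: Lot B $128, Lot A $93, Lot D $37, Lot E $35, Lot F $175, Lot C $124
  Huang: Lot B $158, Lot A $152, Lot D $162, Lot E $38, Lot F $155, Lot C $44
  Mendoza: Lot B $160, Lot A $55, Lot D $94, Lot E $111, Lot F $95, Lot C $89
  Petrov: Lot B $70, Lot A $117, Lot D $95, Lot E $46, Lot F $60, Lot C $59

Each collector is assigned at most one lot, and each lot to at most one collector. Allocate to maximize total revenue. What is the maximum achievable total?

Maximum total: $896

This is the linear assignment problem.
Optimal: Leclerc→Lot A ($166), Santos→Lot E ($174), Lindqvist→Lot F ($175), Huang→Lot D ($162), Mendoza→Lot B ($160), Petrov→Lot C ($59) — total 166+174+175+162+160+59 = $896.
Column-greedy (each lot in turn goes to its best remaining collector) gives $835, worse by 61.
Checked against all permutations: $896 is optimal.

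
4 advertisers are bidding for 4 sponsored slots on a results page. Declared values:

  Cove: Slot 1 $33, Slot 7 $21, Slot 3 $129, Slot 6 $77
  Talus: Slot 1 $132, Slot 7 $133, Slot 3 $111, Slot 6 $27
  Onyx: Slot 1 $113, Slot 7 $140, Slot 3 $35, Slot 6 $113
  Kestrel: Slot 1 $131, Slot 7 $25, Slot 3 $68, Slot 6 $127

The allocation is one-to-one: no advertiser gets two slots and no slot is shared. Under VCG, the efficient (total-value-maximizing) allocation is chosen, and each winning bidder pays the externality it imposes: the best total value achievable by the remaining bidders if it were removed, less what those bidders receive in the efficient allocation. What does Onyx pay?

Efficient allocation: Cove→Slot 3 ($129), Talus→Slot 1 ($132), Onyx→Slot 7 ($140), Kestrel→Slot 6 ($127); total welfare W = $528.
Onyx receives Slot 7 at value $140, so the others get W − 140 = $388.
Without Onyx: best allocation of the remaining 3 bidders over all 4 slots is Cove→Slot 3 ($129), Talus→Slot 7 ($133), Kestrel→Slot 1 ($131), total $393.
VCG payment = (others' best without Onyx) − (others' welfare with Onyx) = 393 − 388 = $5.

Onyx pays $5.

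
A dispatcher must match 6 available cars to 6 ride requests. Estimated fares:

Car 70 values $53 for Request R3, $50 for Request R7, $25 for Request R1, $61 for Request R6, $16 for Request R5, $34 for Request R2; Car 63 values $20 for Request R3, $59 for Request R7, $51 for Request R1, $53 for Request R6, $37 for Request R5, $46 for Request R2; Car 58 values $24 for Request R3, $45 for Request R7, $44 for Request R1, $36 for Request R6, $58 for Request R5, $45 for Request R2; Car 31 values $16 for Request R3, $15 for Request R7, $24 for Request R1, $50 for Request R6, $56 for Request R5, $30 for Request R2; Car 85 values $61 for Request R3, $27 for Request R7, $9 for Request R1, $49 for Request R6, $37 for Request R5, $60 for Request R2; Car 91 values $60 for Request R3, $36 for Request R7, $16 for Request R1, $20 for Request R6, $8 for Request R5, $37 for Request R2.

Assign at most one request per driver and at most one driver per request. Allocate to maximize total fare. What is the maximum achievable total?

Optimal: Car 70→Request R6 ($61), Car 63→Request R7 ($59), Car 58→Request R1 ($44), Car 31→Request R5 ($56), Car 85→Request R2 ($60), Car 91→Request R3 ($60) — total 61+59+44+56+60+60 = $340.
Row-greedy (each driver in turn takes its best remaining request) gives $285, worse by 55.
Next-best assignment: Car 70→Request R6, Car 63→Request R1, Car 58→Request R7, Car 31→Request R5, Car 85→Request R2, Car 91→Request R3 = $333.

Max total: $340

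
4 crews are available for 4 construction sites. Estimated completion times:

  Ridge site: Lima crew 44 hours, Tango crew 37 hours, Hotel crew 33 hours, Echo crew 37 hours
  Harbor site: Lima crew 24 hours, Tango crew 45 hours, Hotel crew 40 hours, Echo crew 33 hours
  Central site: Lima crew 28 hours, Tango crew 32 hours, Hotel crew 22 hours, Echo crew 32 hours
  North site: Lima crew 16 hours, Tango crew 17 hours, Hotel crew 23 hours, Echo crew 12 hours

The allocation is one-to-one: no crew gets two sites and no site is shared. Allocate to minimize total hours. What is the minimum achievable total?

Optimal: Lima crew→Harbor site (24 hours), Tango crew→Ridge site (37 hours), Hotel crew→Central site (22 hours), Echo crew→North site (12 hours) — total 24+37+22+12 = 95 hours.
Swapping Echo crew↔Lima crew (Echo crew→Harbor site 33 hours, Lima crew→North site 16 hours) adds 13.
Every other assignment is strictly worse.

Min total: 95 hours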